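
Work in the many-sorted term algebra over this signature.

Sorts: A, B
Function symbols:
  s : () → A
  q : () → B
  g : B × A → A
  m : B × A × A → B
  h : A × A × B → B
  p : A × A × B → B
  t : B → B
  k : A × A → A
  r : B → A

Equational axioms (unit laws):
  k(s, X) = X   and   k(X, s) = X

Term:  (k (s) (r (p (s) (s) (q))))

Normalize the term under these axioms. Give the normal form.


normal form = (r (p (s) (s) (q)))

1. (k (s) (r (p (s) (s) (q))))  →  (r (p (s) (s) (q)))


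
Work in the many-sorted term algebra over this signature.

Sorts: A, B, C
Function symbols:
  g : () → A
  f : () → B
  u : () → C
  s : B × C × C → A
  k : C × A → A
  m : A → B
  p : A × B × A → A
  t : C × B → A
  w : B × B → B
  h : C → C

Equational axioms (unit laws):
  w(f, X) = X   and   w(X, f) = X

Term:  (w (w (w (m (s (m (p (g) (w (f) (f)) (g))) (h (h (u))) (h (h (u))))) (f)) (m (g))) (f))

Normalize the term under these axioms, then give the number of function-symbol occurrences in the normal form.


1. (w (w (w (m (s (m (p (g) (w (f) (f)) (g))) (h (h (u))) (h (h (u))))) (f)) (m (g))) (f))  →  (w (w (m (s (m (p (g) (w (f) (f)) (g))) (h (h (u))) (h (h (u))))) (f)) (m (g)))
2. (w (w (m (s (m (p (g) (w (f) (f)) (g))) (h (h (u))) (h (h (u))))) (f)) (m (g)))  →  (w (m (s (m (p (g) (w (f) (f)) (g))) (h (h (u))) (h (h (u))))) (m (g)))
3. (w (m (s (m (p (g) (w (f) (f)) (g))) (h (h (u))) (h (h (u))))) (m (g)))  →  (w (m (s (m (p (g) (f) (g))) (h (h (u))) (h (h (u))))) (m (g)))
normal form: (w (m (s (m (p (g) (f) (g))) (h (h (u))) (h (h (u))))) (m (g)))

size = 16


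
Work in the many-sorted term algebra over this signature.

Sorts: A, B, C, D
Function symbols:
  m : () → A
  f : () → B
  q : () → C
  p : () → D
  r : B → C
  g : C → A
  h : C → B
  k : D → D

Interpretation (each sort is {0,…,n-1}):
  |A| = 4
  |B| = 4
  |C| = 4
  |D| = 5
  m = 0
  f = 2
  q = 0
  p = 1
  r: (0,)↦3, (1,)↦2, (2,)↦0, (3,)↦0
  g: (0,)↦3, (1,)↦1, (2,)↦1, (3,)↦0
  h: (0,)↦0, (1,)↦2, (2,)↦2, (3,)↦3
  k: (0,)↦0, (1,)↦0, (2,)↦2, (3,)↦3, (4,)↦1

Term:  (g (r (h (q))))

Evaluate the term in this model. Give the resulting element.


value = 0

  q = 0
  (h (q)) = h(0,) = 0
  (r (h (q))) = r(0,) = 3
  (g (r (h (q)))) = g(3,) = 0


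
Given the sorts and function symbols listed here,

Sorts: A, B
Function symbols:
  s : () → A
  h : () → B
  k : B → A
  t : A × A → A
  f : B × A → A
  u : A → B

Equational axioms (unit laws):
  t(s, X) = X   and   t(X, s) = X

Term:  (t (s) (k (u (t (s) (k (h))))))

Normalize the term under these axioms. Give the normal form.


normal form = (k (u (k (h))))

1. (t (s) (k (u (t (s) (k (h))))))  →  (k (u (t (s) (k (h)))))
2. (k (u (t (s) (k (h)))))  →  (k (u (k (h))))


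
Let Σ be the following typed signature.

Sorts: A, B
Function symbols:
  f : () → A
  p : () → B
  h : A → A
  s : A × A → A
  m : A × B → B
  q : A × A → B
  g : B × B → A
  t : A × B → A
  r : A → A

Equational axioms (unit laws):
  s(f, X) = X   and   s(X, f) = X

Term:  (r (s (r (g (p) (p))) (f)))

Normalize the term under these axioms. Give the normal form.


1. (r (s (r (g (p) (p))) (f)))  →  (r (r (g (p) (p))))

normal form = (r (r (g (p) (p))))


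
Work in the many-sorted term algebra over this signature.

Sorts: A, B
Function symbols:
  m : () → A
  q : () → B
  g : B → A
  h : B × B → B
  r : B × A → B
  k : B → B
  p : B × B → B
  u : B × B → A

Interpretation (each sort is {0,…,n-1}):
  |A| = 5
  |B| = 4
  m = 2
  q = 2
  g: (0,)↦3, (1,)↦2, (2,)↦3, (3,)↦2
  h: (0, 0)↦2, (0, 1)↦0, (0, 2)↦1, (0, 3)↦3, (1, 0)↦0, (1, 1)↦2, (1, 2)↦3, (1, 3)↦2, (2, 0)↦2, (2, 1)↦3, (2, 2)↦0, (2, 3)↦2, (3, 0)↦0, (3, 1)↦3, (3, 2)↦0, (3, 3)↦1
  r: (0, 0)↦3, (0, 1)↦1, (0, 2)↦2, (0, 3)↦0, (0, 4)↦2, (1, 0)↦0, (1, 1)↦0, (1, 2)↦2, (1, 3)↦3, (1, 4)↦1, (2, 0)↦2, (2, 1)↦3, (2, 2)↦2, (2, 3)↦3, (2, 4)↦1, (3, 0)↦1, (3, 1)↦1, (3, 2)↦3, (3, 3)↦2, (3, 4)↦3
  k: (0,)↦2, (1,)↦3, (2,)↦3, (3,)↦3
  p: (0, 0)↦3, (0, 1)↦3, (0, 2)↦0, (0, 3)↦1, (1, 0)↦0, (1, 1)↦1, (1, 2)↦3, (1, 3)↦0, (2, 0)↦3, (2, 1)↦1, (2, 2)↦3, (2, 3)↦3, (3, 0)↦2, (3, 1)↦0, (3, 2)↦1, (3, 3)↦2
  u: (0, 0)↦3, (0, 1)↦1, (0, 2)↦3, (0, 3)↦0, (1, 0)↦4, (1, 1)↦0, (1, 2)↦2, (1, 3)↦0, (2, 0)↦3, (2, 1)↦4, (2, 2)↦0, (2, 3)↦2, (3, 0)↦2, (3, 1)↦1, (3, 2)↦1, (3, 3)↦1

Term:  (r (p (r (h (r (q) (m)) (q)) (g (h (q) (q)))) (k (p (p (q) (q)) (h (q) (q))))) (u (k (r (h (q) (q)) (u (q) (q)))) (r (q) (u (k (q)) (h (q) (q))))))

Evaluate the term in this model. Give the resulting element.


value = 0

  q = 2
  m = 2
  (r (q) (m)) = r(2, 2) = 2
  q = 2
  (h (r (q) (m)) (q)) = h(2, 2) = 0
  q = 2
  q = 2
  (h (q) (q)) = h(2, 2) = 0
  (g (h (q) (q))) = g(0,) = 3
  (r (h (r (q) (m)) (q)) (g (h (q) (q)))) = r(0, 3) = 0
  q = 2
  q = 2
  (p (q) (q)) = p(2, 2) = 3
  q = 2
  q = 2
  (h (q) (q)) = h(2, 2) = 0
  (p (p (q) (q)) (h (q) (q))) = p(3, 0) = 2
  (k (p (p (q) (q)) (h (q) (q)))) = k(2,) = 3
  (p (r (h (r (q) (m)) (q)) (g (h (q) (q)))) (k (p (p (q) (q)) (h (q) (q))))) = p(0, 3) = 1
  q = 2
  q = 2
  (h (q) (q)) = h(2, 2) = 0
  q = 2
  q = 2
  (u (q) (q)) = u(2, 2) = 0
  (r (h (q) (q)) (u (q) (q))) = r(0, 0) = 3
  (k (r (h (q) (q)) (u (q) (q)))) = k(3,) = 3
  q = 2
  q = 2
  (k (q)) = k(2,) = 3
  q = 2
  q = 2
  (h (q) (q)) = h(2, 2) = 0
  (u (k (q)) (h (q) (q))) = u(3, 0) = 2
  (r (q) (u (k (q)) (h (q) (q)))) = r(2, 2) = 2
  (u (k (r (h (q) (q)) (u (q) (q)))) (r (q) (u (k (q)) (h (q) (q))))) = u(3, 2) = 1
  (r (p (r (h (r (q) (m)) (q)) (g (h (q) (q)))) (k (p (p (q) (q)) (h (q) (q))))) (u (k (r (h (q) (q)) (u (q) (q)))) (r (q) (u (k (q)) (h (q) (q)))))) = r(1, 1) = 0


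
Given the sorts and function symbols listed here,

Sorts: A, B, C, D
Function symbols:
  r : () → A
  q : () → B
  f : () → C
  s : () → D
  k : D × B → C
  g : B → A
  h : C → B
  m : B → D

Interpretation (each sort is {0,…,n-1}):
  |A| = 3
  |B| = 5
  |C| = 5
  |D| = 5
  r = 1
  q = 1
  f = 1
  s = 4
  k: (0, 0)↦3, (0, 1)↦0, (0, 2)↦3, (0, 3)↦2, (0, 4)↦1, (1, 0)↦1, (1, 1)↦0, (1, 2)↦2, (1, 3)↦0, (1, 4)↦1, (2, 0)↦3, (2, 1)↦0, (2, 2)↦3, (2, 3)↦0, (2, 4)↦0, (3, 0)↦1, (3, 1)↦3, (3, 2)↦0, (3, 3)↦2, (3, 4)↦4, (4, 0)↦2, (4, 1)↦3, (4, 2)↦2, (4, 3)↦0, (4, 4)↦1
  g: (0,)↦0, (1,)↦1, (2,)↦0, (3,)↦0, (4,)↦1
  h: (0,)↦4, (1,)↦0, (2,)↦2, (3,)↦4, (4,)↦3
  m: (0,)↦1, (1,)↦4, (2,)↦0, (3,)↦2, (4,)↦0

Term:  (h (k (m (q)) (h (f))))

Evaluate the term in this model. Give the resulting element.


  q = 1
  (m (q)) = m(1,) = 4
  f = 1
  (h (f)) = h(1,) = 0
  (k (m (q)) (h (f))) = k(4, 0) = 2
  (h (k (m (q)) (h (f)))) = h(2,) = 2

value = 2


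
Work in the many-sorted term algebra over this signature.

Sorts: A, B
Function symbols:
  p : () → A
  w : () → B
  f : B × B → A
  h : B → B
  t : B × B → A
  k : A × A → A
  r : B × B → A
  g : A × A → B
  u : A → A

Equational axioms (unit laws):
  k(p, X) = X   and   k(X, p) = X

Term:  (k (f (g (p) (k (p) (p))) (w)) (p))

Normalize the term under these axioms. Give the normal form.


normal form = (f (g (p) (p)) (w))

1. (k (f (g (p) (k (p) (p))) (w)) (p))  →  (f (g (p) (k (p) (p))) (w))
2. (f (g (p) (k (p) (p))) (w))  →  (f (g (p) (p)) (w))


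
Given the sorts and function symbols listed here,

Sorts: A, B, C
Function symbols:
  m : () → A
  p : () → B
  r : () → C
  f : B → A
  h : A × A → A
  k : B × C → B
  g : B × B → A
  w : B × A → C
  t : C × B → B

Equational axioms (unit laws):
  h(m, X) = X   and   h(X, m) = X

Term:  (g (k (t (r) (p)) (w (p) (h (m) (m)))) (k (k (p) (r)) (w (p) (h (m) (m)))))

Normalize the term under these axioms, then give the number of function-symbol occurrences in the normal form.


1. (g (k (t (r) (p)) (w (p) (h (m) (m)))) (k (k (p) (r)) (w (p) (h (m) (m)))))  →  (g (k (t (r) (p)) (w (p) (m))) (k (k (p) (r)) (w (p) (h (m) (m)))))
2. (g (k (t (r) (p)) (w (p) (m))) (k (k (p) (r)) (w (p) (h (m) (m)))))  →  (g (k (t (r) (p)) (w (p) (m))) (k (k (p) (r)) (w (p) (m))))
normal form: (g (k (t (r) (p)) (w (p) (m))) (k (k (p) (r)) (w (p) (m))))

size = 15


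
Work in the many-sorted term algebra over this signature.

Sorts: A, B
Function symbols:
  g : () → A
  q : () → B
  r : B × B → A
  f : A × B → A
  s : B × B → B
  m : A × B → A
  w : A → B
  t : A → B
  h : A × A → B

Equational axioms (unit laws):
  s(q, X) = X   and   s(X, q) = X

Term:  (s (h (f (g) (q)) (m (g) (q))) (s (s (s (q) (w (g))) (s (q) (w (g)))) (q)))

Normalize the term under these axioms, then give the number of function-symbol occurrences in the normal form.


1. (s (h (f (g) (q)) (m (g) (q))) (s (s (s (q) (w (g))) (s (q) (w (g)))) (q)))  →  (s (h (f (g) (q)) (m (g) (q))) (s (s (q) (w (g))) (s (q) (w (g)))))
2. (s (h (f (g) (q)) (m (g) (q))) (s (s (q) (w (g))) (s (q) (w (g)))))  →  (s (h (f (g) (q)) (m (g) (q))) (s (w (g)) (s (q) (w (g)))))
3. (s (h (f (g) (q)) (m (g) (q))) (s (w (g)) (s (q) (w (g)))))  →  (s (h (f (g) (q)) (m (g) (q))) (s (w (g)) (w (g))))
normal form: (s (h (f (g) (q)) (m (g) (q))) (s (w (g)) (w (g))))

size = 13


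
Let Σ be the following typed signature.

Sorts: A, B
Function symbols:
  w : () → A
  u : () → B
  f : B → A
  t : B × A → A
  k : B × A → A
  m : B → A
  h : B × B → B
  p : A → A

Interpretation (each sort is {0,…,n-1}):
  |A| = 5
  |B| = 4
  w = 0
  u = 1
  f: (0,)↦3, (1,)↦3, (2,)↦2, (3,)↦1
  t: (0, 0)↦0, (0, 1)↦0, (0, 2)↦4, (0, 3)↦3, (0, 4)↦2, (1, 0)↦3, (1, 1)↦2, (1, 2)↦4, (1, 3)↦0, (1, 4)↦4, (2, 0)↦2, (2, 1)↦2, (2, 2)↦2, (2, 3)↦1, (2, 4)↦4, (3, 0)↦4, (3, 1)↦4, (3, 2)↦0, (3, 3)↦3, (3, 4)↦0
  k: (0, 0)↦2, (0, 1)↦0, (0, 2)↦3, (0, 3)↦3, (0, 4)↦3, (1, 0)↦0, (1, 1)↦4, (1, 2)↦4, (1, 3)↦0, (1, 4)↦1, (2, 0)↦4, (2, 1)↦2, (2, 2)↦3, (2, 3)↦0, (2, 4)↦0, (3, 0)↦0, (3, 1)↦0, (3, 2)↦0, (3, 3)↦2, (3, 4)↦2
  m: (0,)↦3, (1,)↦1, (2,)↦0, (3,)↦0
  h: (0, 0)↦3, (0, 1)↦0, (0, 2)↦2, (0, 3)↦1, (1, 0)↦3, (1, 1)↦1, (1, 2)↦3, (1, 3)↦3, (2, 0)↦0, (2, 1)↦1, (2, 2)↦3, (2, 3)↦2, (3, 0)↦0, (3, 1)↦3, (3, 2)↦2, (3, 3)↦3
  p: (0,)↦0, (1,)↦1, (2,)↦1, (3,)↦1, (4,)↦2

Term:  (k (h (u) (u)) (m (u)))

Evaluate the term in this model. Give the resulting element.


value = 4

  u = 1
  u = 1
  (h (u) (u)) = h(1, 1) = 1
  u = 1
  (m (u)) = m(1,) = 1
  (k (h (u) (u)) (m (u))) = k(1, 1) = 4


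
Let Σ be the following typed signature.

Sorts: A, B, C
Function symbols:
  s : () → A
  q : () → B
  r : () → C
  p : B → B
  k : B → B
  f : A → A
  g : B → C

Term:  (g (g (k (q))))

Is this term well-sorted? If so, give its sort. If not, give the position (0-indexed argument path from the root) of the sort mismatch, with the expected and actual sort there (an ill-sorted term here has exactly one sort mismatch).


ill-sorted at position [0]: expected B, got C

      (q) : B
    (k (q)) : B
  (g (k (q))) : C
(g (g (k (q)))) : ✗ arg 0 at [0] has sort C, expected B


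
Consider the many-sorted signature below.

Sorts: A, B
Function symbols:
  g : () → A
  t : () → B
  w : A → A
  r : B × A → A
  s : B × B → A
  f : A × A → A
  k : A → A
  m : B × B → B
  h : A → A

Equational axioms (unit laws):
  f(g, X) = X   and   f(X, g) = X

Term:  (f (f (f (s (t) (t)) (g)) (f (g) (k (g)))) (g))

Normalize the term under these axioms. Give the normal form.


normal form = (f (s (t) (t)) (k (g)))

1. (f (f (f (s (t) (t)) (g)) (f (g) (k (g)))) (g))  →  (f (f (s (t) (t)) (g)) (f (g) (k (g))))
2. (f (f (s (t) (t)) (g)) (f (g) (k (g))))  →  (f (s (t) (t)) (f (g) (k (g))))
3. (f (s (t) (t)) (f (g) (k (g))))  →  (f (s (t) (t)) (k (g)))


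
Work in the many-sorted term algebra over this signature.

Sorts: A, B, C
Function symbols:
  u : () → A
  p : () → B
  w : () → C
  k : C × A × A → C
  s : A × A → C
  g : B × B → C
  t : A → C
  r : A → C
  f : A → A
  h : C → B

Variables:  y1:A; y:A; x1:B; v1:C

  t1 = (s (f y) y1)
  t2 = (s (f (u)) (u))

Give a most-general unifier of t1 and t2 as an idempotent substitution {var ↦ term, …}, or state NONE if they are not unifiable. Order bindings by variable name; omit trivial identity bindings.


{y ↦ (u), y1 ↦ (u)}


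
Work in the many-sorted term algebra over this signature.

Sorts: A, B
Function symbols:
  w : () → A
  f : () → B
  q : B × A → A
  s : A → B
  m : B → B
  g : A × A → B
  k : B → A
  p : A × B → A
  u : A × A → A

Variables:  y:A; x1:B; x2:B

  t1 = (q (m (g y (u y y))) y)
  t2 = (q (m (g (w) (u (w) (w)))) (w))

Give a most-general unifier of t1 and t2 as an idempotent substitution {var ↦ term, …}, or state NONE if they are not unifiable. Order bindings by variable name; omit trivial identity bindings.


{y ↦ (w)}


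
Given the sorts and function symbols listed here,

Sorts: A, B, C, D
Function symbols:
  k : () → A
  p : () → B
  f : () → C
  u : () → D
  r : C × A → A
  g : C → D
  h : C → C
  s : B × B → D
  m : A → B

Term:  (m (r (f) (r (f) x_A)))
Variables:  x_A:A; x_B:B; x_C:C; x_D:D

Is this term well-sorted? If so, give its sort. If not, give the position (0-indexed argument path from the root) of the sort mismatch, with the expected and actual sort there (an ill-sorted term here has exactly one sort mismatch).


    (f) : C
      (f) : C
      x_A : A
    (r (f) x_A) : A
  (r (f) (r (f) x_A)) : A
(m (r (f) (r (f) x_A))) : B

well-sorted; sort = B


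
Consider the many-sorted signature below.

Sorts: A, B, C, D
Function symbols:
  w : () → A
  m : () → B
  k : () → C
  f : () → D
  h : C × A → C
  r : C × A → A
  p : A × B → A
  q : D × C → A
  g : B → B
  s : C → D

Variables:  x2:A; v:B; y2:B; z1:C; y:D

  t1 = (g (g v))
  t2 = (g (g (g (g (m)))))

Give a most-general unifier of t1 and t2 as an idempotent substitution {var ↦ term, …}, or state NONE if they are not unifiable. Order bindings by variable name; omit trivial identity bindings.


{v ↦ (g (g (m)))}


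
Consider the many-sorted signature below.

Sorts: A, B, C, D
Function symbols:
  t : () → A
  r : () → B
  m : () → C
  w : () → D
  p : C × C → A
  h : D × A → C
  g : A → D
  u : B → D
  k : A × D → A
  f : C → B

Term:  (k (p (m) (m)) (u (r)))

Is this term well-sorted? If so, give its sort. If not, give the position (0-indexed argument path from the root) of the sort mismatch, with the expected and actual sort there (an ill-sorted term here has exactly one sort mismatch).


well-sorted; sort = A

    (m) : C
    (m) : C
  (p (m) (m)) : A
    (r) : B
  (u (r)) : D
(k (p (m) (m)) (u (r))) : A


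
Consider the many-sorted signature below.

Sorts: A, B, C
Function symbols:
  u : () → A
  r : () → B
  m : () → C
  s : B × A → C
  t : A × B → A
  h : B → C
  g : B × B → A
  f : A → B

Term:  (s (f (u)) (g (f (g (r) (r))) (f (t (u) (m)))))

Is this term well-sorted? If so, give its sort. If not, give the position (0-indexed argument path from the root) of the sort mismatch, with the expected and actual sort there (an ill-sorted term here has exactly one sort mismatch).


    (u) : A
  (f (u)) : B
        (r) : B
        (r) : B
      (g (r) (r)) : A
    (f (g (r) (r))) : B
        (u) : A
        (m) : C
      (t (u) (m)) : ✗ arg 1 at [1, 1, 0, 1] has sort C, expected B

ill-sorted at position [1, 1, 0, 1]: expected B, got C


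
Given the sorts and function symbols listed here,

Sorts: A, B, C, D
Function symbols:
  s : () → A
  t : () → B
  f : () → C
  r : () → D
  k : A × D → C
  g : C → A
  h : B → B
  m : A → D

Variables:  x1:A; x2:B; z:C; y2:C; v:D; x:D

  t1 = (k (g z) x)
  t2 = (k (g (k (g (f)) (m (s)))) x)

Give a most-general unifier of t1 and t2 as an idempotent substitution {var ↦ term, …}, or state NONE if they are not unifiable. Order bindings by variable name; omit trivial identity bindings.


{z ↦ (k (g (f)) (m (s)))}


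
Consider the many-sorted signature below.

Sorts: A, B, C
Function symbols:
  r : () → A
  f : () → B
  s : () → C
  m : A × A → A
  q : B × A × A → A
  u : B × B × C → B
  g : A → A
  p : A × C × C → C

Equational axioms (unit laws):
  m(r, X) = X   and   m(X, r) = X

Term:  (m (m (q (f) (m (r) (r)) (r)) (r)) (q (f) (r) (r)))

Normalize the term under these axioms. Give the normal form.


1. (m (m (q (f) (m (r) (r)) (r)) (r)) (q (f) (r) (r)))  →  (m (q (f) (m (r) (r)) (r)) (q (f) (r) (r)))
2. (m (q (f) (m (r) (r)) (r)) (q (f) (r) (r)))  →  (m (q (f) (r) (r)) (q (f) (r) (r)))

normal form = (m (q (f) (r) (r)) (q (f) (r) (r)))


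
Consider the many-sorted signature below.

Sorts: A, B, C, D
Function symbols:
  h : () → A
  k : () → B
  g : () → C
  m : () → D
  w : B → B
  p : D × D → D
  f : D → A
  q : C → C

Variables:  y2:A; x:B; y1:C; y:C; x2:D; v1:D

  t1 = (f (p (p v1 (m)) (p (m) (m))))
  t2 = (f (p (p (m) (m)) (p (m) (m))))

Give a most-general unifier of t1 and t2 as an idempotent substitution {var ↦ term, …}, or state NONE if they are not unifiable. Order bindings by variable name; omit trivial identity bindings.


{v1 ↦ (m)}


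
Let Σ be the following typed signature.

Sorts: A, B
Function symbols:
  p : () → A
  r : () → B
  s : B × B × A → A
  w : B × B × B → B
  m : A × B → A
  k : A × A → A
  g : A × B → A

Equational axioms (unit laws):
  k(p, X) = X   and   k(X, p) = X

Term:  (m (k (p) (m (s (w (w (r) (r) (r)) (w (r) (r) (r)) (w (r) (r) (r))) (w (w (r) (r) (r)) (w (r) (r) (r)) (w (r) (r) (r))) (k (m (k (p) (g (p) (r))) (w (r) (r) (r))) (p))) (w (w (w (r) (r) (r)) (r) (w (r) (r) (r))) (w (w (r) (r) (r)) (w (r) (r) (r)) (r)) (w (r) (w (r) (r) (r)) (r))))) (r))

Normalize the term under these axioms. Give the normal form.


normal form = (m (m (s (w (w (r) (r) (r)) (w (r) (r) (r)) (w (r) (r) (r))) (w (w (r) (r) (r)) (w (r) (r) (r)) (w (r) (r) (r))) (m (g (p) (r)) (w (r) (r) (r)))) (w (w (w (r) (r) (r)) (r) (w (r) (r) (r))) (w (w (r) (r) (r)) (w (r) (r) (r)) (r)) (w (r) (w (r) (r) (r)) (r)))) (r))

1. (m (k (p) (m (s (w (w (r) (r) (r)) (w (r) (r) (r)) (w (r) (r) (r))) (w (w (r) (r) (r)) (w (r) (r) (r)) (w (r) (r) (r))) (k (m (k (p) (g (p) (r))) (w (r) (r) (r))) (p))) (w (w (w (r) (r) (r)) (r) (w (r) (r) (r))) (w (w (r) (r) (r)) (w (r) (r) (r)) (r)) (w (r) (w (r) (r) (r)) (r))))) (r))  →  (m (m (s (w (w (r) (r) (r)) (w (r) (r) (r)) (w (r) (r) (r))) (w (w (r) (r) (r)) (w (r) (r) (r)) (w (r) (r) (r))) (k (m (k (p) (g (p) (r))) (w (r) (r) (r))) (p))) (w (w (w (r) (r) (r)) (r) (w (r) (r) (r))) (w (w (r) (r) (r)) (w (r) (r) (r)) (r)) (w (r) (w (r) (r) (r)) (r)))) (r))
2. (m (m (s (w (w (r) (r) (r)) (w (r) (r) (r)) (w (r) (r) (r))) (w (w (r) (r) (r)) (w (r) (r) (r)) (w (r) (r) (r))) (k (m (k (p) (g (p) (r))) (w (r) (r) (r))) (p))) (w (w (w (r) (r) (r)) (r) (w (r) (r) (r))) (w (w (r) (r) (r)) (w (r) (r) (r)) (r)) (w (r) (w (r) (r) (r)) (r)))) (r))  →  (m (m (s (w (w (r) (r) (r)) (w (r) (r) (r)) (w (r) (r) (r))) (w (w (r) (r) (r)) (w (r) (r) (r)) (w (r) (r) (r))) (m (k (p) (g (p) (r))) (w (r) (r) (r)))) (w (w (w (r) (r) (r)) (r) (w (r) (r) (r))) (w (w (r) (r) (r)) (w (r) (r) (r)) (r)) (w (r) (w (r) (r) (r)) (r)))) (r))
3. (m (m (s (w (w (r) (r) (r)) (w (r) (r) (r)) (w (r) (r) (r))) (w (w (r) (r) (r)) (w (r) (r) (r)) (w (r) (r) (r))) (m (k (p) (g (p) (r))) (w (r) (r) (r)))) (w (w (w (r) (r) (r)) (r) (w (r) (r) (r))) (w (w (r) (r) (r)) (w (r) (r) (r)) (r)) (w (r) (w (r) (r) (r)) (r)))) (r))  →  (m (m (s (w (w (r) (r) (r)) (w (r) (r) (r)) (w (r) (r) (r))) (w (w (r) (r) (r)) (w (r) (r) (r)) (w (r) (r) (r))) (m (g (p) (r)) (w (r) (r) (r)))) (w (w (w (r) (r) (r)) (r) (w (r) (r) (r))) (w (w (r) (r) (r)) (w (r) (r) (r)) (r)) (w (r) (w (r) (r) (r)) (r)))) (r))


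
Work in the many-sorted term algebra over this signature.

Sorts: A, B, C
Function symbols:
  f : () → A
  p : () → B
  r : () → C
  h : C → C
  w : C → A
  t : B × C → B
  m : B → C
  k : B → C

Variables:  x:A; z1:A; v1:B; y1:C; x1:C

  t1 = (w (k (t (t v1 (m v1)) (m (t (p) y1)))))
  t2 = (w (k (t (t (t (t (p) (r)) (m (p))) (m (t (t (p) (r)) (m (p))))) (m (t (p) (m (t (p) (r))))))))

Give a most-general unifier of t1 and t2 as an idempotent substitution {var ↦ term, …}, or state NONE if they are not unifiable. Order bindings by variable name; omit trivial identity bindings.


{v1 ↦ (t (t (p) (r)) (m (p))), y1 ↦ (m (t (p) (r)))}


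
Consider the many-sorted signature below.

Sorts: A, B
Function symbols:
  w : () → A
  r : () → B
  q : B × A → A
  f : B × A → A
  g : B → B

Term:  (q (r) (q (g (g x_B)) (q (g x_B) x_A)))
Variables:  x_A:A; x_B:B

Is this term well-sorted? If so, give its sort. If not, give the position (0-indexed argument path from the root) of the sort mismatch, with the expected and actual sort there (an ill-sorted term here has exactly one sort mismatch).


well-sorted; sort = A

  (r) : B
        x_B : B
      (g x_B) : B
    (g (g x_B)) : B
        x_B : B
      (g x_B) : B
      x_A : A
    (q (g x_B) x_A) : A
  (q (g (g x_B)) (q (g x_B) x_A)) : A
(q (r) (q (g (g x_B)) (q (g x_B) x_A))) : A


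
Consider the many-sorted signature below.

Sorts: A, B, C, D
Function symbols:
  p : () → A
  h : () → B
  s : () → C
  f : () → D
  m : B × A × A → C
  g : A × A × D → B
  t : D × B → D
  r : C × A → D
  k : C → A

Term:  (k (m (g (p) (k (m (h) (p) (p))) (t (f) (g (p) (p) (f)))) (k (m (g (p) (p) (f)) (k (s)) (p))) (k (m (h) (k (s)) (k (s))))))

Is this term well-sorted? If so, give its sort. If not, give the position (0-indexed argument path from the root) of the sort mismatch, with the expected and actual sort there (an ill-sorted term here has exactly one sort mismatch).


      (p) : A
          (h) : B
          (p) : A
          (p) : A
        (m (h) (p) (p)) : C
      (k (m (h) (p) (p))) : A
        (f) : D
          (p) : A
          (p) : A
          (f) : D
        (g (p) (p) (f)) : B
      (t (f) (g (p) (p) (f))) : D
    (g (p) (k (m (h) (p) (p))) (t (f) (g (p) (p) (f)))) : B
          (p) : A
          (p) : A
          (f) : D
        (g (p) (p) (f)) : B
          (s) : C
        (k (s)) : A
        (p) : A
      (m (g (p) (p) (f)) (k (s)) (p)) : C
    (k (m (g (p) (p) (f)) (k (s)) (p))) : A
        (h) : B
          (s) : C
        (k (s)) : A
          (s) : C
        (k (s)) : A
      (m (h) (k (s)) (k (s))) : C
    (k (m (h) (k (s)) (k (s)))) : A
  (m (g (p) (k (m (h) (p) (p))) (t (f) (g (p) (p) (f)))) (k (m (g (p) (p) (f)) (k (s)) (p))) (k (m (h) (k (s)) (k (s))))) : C
(k (m (g (p) (k (m (h) (p) (p))) (t (f) (g (p) (p) (f)))) (k (m (g (p) (p) (f)) (k (s)) (p))) (k (m (h) (k (s)) (k (s)))))) : A

well-sorted; sort = A


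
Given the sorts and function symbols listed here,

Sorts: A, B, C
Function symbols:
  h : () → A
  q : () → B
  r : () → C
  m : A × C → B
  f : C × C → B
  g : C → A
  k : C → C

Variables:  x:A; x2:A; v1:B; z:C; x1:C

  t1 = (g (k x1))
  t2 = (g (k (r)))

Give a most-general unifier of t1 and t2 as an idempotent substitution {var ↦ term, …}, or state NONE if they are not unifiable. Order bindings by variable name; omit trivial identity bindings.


{x1 ↦ (r)}


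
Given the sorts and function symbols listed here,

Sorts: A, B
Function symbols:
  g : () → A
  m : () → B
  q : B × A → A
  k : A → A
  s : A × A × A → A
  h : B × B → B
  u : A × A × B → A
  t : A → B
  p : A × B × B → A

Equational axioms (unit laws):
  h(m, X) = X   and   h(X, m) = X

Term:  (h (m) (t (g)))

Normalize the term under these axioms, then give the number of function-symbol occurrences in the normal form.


size = 2

1. (h (m) (t (g)))  →  (t (g))
normal form: (t (g))


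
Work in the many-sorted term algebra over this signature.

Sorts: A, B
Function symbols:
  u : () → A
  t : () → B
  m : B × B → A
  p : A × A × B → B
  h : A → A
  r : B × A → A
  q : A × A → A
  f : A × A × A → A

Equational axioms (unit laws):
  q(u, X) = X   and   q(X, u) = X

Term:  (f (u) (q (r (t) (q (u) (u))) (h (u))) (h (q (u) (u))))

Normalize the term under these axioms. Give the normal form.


normal form = (f (u) (q (r (t) (u)) (h (u))) (h (u)))

1. (f (u) (q (r (t) (q (u) (u))) (h (u))) (h (q (u) (u))))  →  (f (u) (q (r (t) (u)) (h (u))) (h (q (u) (u))))
2. (f (u) (q (r (t) (u)) (h (u))) (h (q (u) (u))))  →  (f (u) (q (r (t) (u)) (h (u))) (h (u)))


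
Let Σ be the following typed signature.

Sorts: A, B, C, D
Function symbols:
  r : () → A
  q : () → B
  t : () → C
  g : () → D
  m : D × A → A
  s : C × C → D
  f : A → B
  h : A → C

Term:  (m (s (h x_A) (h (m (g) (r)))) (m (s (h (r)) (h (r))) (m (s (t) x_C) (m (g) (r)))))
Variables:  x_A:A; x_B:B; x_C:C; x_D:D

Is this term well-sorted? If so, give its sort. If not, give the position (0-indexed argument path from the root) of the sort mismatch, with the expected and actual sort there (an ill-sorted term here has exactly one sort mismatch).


      x_A : A
    (h x_A) : C
        (g) : D
        (r) : A
      (m (g) (r)) : A
    (h (m (g) (r))) : C
  (s (h x_A) (h (m (g) (r)))) : D
        (r) : A
      (h (r)) : C
        (r) : A
      (h (r)) : C
    (s (h (r)) (h (r))) : D
        (t) : C
        x_C : C
      (s (t) x_C) : D
        (g) : D
        (r) : A
      (m (g) (r)) : A
    (m (s (t) x_C) (m (g) (r))) : A
  (m (s (h (r)) (h (r))) (m (s (t) x_C) (m (g) (r)))) : A
(m (s (h x_A) (h (m (g) (r)))) (m (s (h (r)) (h (r))) (m (s (t) x_C) (m (g) (r))))) : A

well-sorted; sort = A


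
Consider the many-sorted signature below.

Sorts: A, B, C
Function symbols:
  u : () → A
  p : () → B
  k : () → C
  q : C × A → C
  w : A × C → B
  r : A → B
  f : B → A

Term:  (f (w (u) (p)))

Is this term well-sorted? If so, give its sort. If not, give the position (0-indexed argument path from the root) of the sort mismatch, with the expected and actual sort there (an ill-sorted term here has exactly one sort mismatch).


ill-sorted at position [0, 1]: expected C, got B

    (u) : A
    (p) : B
  (w (u) (p)) : ✗ arg 1 at [0, 1] has sort B, expected C


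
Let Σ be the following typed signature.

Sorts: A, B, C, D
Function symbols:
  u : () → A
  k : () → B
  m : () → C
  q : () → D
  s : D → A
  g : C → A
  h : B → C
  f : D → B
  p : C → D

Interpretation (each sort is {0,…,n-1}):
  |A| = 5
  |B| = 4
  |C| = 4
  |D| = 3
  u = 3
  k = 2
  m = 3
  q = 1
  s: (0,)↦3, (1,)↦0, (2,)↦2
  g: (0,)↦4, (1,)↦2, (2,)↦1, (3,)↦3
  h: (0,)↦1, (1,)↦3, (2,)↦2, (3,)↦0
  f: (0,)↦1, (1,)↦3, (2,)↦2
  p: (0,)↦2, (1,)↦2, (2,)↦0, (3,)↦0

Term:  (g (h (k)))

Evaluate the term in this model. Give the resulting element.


  k = 2
  (h (k)) = h(2,) = 2
  (g (h (k))) = g(2,) = 1

value = 1


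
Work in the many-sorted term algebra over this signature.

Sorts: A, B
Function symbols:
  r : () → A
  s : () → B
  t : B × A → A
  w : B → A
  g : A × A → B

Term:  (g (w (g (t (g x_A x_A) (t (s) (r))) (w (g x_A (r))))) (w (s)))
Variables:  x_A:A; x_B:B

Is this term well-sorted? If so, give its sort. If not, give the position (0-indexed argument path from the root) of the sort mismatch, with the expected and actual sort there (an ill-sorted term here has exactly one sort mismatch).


          x_A : A
          x_A : A
        (g x_A x_A) : B
          (s) : B
          (r) : A
        (t (s) (r)) : A
      (t (g x_A x_A) (t (s) (r))) : A
          x_A : A
          (r) : A
        (g x_A (r)) : B
      (w (g x_A (r))) : A
    (g (t (g x_A x_A) (t (s) (r))) (w (g x_A (r)))) : B
  (w (g (t (g x_A x_A) (t (s) (r))) (w (g x_A (r))))) : A
    (s) : B
  (w (s)) : A
(g (w (g (t (g x_A x_A) (t (s) (r))) (w (g x_A (r))))) (w (s))) : B

well-sorted; sort = B


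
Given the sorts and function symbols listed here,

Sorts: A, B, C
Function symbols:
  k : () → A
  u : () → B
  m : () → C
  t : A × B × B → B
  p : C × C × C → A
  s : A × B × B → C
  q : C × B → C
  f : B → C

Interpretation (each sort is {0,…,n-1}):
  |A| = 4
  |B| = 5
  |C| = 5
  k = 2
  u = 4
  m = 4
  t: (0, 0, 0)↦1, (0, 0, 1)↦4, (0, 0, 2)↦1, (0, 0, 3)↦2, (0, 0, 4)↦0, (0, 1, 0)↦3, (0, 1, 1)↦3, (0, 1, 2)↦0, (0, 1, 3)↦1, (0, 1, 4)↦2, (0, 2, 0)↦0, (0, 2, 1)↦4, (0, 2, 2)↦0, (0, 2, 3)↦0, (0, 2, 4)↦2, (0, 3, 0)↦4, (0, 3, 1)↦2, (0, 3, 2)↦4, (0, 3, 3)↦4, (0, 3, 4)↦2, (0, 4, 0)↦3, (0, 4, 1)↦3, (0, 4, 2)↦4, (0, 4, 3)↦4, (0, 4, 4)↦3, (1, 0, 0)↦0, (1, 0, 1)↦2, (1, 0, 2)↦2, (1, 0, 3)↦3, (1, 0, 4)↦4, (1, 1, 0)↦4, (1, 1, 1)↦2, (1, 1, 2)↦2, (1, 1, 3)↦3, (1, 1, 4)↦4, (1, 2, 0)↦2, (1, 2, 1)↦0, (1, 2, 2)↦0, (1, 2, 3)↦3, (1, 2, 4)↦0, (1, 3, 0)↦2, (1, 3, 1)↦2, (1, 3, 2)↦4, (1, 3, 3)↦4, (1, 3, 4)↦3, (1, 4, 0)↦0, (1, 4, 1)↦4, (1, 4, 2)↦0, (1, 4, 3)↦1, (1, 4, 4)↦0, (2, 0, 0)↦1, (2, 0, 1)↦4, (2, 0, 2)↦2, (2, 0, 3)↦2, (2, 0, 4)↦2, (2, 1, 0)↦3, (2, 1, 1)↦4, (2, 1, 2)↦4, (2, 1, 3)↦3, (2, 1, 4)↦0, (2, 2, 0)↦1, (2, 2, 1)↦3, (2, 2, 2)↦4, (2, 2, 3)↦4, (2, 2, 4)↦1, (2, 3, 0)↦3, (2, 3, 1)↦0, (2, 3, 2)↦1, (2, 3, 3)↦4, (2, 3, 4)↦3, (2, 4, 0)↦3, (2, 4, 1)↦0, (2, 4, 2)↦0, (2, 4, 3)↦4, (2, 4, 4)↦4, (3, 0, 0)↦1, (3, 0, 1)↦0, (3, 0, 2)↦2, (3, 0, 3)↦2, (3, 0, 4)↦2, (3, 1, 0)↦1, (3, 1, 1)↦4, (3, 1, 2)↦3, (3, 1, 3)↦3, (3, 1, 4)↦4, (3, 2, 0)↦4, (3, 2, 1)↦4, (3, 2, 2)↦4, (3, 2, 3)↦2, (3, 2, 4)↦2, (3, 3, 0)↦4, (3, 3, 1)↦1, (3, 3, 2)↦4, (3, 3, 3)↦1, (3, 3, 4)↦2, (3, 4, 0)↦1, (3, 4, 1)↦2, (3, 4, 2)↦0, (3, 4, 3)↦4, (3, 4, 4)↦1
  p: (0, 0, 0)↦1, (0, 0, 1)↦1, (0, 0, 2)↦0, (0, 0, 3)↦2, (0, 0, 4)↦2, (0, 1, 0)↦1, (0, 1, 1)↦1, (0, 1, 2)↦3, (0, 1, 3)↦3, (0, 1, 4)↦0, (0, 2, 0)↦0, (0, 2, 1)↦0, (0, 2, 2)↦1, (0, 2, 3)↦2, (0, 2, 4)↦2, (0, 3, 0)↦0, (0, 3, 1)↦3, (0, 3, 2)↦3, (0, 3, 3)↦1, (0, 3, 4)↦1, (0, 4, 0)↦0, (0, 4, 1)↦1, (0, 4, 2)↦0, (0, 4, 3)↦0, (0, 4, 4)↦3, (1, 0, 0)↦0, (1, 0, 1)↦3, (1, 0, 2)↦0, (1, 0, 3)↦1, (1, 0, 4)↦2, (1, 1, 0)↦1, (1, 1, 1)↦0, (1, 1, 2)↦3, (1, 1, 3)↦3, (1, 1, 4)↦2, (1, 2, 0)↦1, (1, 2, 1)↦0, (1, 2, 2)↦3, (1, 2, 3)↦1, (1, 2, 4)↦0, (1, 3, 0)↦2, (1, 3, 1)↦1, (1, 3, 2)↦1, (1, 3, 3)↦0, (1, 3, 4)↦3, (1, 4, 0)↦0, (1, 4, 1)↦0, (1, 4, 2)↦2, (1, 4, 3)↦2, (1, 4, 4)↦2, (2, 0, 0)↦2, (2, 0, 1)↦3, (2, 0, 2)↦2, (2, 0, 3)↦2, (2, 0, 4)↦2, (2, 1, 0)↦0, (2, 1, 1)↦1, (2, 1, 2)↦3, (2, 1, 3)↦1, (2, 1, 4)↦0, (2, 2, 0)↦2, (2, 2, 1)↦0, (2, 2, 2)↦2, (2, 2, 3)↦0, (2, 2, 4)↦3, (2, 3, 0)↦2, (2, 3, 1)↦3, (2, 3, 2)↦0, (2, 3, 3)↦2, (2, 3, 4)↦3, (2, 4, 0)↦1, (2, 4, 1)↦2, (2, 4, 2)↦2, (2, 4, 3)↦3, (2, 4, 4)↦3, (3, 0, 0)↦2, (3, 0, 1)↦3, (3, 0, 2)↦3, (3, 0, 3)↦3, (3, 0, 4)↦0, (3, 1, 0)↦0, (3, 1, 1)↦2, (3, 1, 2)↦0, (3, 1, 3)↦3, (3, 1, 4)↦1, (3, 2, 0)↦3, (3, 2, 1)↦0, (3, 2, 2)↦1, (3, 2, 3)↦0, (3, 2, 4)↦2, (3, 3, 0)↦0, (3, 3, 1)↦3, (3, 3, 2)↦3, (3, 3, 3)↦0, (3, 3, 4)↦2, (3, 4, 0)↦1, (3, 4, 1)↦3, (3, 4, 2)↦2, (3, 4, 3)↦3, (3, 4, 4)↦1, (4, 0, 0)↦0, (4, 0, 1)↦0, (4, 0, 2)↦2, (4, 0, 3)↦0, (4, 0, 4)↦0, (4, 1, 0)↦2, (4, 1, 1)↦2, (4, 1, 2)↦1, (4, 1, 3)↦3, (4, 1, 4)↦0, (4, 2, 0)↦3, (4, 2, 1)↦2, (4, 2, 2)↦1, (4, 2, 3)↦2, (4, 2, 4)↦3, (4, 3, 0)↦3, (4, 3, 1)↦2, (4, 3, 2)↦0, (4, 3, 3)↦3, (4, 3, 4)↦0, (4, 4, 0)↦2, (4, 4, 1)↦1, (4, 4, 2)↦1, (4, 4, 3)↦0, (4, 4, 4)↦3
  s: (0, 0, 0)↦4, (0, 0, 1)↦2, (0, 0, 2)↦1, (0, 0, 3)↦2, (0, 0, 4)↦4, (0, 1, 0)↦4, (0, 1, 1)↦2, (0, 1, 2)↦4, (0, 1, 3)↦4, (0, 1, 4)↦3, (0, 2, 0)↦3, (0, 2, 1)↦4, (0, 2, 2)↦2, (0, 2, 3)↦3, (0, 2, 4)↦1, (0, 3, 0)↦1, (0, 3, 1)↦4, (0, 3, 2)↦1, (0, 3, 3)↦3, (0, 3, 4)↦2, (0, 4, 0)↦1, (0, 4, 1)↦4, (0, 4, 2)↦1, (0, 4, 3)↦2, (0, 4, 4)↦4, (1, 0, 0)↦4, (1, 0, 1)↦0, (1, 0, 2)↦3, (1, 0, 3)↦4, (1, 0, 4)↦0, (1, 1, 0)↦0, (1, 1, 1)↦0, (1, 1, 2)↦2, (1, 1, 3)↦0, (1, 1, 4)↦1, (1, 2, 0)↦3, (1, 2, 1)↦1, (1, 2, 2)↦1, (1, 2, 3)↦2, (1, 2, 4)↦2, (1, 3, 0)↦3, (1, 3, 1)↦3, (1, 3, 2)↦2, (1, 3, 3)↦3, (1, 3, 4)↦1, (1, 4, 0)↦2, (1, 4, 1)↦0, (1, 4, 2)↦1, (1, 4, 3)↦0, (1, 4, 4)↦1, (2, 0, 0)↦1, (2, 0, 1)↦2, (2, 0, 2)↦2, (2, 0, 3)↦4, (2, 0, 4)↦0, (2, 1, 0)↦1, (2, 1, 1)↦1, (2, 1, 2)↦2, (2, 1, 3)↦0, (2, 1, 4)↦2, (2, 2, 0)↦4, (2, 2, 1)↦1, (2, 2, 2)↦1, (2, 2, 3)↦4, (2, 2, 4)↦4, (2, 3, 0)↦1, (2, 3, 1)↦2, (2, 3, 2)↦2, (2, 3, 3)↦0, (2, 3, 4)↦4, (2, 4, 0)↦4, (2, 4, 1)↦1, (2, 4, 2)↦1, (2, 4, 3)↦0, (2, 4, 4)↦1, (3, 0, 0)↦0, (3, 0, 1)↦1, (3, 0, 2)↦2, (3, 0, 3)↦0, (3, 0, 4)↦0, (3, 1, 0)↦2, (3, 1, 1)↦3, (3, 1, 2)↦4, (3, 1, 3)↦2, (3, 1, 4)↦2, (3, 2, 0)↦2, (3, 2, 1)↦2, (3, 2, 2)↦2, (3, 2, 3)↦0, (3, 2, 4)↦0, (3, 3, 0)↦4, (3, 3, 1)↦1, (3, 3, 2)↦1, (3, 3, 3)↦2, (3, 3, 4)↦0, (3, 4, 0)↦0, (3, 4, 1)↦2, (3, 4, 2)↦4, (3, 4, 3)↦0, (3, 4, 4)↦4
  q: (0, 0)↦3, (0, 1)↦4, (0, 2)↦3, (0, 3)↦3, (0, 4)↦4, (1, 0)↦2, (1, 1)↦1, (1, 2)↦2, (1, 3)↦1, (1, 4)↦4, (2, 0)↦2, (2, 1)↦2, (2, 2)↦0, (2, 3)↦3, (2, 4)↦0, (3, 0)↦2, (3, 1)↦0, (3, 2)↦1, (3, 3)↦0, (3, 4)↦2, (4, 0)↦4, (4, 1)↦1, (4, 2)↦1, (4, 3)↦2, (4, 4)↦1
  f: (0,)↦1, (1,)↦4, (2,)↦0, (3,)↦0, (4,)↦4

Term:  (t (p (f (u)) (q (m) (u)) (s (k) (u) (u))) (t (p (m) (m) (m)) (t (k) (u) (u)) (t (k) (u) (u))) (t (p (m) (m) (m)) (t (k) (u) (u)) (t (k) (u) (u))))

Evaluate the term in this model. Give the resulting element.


value = 4

  u = 4
  (f (u)) = f(4,) = 4
  m = 4
  u = 4
  (q (m) (u)) = q(4, 4) = 1
  k = 2
  u = 4
  u = 4
  (s (k) (u) (u)) = s(2, 4, 4) = 1
  (p (f (u)) (q (m) (u)) (s (k) (u) (u))) = p(4, 1, 1) = 2
  m = 4
  m = 4
  m = 4
  (p (m) (m) (m)) = p(4, 4, 4) = 3
  k = 2
  u = 4
  u = 4
  (t (k) (u) (u)) = t(2, 4, 4) = 4
  k = 2
  u = 4
  u = 4
  (t (k) (u) (u)) = t(2, 4, 4) = 4
  (t (p (m) (m) (m)) (t (k) (u) (u)) (t (k) (u) (u))) = t(3, 4, 4) = 1
  m = 4
  m = 4
  m = 4
  (p (m) (m) (m)) = p(4, 4, 4) = 3
  k = 2
  u = 4
  u = 4
  (t (k) (u) (u)) = t(2, 4, 4) = 4
  k = 2
  u = 4
  u = 4
  (t (k) (u) (u)) = t(2, 4, 4) = 4
  (t (p (m) (m) (m)) (t (k) (u) (u)) (t (k) (u) (u))) = t(3, 4, 4) = 1
  (t (p (f (u)) (q (m) (u)) (s (k) (u) (u))) (t (p (m) (m) (m)) (t (k) (u) (u)) (t (k) (u) (u))) (t (p (m) (m) (m)) (t (k) (u) (u)) (t (k) (u) (u)))) = t(2, 1, 1) = 4


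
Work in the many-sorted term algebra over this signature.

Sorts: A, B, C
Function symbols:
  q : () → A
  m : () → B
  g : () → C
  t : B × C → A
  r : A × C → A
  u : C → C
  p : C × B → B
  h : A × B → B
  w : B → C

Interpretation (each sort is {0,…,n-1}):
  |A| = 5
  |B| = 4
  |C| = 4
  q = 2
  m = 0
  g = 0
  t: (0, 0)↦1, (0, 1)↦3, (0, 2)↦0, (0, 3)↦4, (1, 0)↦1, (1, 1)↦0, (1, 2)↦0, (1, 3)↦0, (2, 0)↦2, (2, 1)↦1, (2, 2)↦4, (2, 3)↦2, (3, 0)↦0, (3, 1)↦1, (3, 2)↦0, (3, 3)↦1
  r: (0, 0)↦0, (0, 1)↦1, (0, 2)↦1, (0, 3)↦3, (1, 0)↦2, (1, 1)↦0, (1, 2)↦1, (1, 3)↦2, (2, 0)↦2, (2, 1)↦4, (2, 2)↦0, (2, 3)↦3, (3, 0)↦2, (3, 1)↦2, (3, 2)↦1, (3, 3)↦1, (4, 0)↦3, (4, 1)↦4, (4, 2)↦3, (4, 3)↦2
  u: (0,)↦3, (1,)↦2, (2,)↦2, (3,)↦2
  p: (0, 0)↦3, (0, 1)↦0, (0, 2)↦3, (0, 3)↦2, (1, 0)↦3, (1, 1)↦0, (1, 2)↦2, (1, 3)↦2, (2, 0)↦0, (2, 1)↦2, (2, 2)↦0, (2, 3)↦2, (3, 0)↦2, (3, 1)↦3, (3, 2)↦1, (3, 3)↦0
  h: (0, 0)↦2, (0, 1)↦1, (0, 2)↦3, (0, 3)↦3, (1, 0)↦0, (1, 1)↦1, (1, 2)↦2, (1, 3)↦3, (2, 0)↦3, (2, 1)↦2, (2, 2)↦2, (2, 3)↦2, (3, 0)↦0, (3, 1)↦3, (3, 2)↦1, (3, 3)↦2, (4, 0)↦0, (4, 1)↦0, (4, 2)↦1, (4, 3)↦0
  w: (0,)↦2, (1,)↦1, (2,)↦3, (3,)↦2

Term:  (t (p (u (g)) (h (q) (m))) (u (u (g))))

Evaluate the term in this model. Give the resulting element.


  g = 0
  (u (g)) = u(0,) = 3
  q = 2
  m = 0
  (h (q) (m)) = h(2, 0) = 3
  (p (u (g)) (h (q) (m))) = p(3, 3) = 0
  g = 0
  (u (g)) = u(0,) = 3
  (u (u (g))) = u(3,) = 2
  (t (p (u (g)) (h (q) (m))) (u (u (g)))) = t(0, 2) = 0

value = 0


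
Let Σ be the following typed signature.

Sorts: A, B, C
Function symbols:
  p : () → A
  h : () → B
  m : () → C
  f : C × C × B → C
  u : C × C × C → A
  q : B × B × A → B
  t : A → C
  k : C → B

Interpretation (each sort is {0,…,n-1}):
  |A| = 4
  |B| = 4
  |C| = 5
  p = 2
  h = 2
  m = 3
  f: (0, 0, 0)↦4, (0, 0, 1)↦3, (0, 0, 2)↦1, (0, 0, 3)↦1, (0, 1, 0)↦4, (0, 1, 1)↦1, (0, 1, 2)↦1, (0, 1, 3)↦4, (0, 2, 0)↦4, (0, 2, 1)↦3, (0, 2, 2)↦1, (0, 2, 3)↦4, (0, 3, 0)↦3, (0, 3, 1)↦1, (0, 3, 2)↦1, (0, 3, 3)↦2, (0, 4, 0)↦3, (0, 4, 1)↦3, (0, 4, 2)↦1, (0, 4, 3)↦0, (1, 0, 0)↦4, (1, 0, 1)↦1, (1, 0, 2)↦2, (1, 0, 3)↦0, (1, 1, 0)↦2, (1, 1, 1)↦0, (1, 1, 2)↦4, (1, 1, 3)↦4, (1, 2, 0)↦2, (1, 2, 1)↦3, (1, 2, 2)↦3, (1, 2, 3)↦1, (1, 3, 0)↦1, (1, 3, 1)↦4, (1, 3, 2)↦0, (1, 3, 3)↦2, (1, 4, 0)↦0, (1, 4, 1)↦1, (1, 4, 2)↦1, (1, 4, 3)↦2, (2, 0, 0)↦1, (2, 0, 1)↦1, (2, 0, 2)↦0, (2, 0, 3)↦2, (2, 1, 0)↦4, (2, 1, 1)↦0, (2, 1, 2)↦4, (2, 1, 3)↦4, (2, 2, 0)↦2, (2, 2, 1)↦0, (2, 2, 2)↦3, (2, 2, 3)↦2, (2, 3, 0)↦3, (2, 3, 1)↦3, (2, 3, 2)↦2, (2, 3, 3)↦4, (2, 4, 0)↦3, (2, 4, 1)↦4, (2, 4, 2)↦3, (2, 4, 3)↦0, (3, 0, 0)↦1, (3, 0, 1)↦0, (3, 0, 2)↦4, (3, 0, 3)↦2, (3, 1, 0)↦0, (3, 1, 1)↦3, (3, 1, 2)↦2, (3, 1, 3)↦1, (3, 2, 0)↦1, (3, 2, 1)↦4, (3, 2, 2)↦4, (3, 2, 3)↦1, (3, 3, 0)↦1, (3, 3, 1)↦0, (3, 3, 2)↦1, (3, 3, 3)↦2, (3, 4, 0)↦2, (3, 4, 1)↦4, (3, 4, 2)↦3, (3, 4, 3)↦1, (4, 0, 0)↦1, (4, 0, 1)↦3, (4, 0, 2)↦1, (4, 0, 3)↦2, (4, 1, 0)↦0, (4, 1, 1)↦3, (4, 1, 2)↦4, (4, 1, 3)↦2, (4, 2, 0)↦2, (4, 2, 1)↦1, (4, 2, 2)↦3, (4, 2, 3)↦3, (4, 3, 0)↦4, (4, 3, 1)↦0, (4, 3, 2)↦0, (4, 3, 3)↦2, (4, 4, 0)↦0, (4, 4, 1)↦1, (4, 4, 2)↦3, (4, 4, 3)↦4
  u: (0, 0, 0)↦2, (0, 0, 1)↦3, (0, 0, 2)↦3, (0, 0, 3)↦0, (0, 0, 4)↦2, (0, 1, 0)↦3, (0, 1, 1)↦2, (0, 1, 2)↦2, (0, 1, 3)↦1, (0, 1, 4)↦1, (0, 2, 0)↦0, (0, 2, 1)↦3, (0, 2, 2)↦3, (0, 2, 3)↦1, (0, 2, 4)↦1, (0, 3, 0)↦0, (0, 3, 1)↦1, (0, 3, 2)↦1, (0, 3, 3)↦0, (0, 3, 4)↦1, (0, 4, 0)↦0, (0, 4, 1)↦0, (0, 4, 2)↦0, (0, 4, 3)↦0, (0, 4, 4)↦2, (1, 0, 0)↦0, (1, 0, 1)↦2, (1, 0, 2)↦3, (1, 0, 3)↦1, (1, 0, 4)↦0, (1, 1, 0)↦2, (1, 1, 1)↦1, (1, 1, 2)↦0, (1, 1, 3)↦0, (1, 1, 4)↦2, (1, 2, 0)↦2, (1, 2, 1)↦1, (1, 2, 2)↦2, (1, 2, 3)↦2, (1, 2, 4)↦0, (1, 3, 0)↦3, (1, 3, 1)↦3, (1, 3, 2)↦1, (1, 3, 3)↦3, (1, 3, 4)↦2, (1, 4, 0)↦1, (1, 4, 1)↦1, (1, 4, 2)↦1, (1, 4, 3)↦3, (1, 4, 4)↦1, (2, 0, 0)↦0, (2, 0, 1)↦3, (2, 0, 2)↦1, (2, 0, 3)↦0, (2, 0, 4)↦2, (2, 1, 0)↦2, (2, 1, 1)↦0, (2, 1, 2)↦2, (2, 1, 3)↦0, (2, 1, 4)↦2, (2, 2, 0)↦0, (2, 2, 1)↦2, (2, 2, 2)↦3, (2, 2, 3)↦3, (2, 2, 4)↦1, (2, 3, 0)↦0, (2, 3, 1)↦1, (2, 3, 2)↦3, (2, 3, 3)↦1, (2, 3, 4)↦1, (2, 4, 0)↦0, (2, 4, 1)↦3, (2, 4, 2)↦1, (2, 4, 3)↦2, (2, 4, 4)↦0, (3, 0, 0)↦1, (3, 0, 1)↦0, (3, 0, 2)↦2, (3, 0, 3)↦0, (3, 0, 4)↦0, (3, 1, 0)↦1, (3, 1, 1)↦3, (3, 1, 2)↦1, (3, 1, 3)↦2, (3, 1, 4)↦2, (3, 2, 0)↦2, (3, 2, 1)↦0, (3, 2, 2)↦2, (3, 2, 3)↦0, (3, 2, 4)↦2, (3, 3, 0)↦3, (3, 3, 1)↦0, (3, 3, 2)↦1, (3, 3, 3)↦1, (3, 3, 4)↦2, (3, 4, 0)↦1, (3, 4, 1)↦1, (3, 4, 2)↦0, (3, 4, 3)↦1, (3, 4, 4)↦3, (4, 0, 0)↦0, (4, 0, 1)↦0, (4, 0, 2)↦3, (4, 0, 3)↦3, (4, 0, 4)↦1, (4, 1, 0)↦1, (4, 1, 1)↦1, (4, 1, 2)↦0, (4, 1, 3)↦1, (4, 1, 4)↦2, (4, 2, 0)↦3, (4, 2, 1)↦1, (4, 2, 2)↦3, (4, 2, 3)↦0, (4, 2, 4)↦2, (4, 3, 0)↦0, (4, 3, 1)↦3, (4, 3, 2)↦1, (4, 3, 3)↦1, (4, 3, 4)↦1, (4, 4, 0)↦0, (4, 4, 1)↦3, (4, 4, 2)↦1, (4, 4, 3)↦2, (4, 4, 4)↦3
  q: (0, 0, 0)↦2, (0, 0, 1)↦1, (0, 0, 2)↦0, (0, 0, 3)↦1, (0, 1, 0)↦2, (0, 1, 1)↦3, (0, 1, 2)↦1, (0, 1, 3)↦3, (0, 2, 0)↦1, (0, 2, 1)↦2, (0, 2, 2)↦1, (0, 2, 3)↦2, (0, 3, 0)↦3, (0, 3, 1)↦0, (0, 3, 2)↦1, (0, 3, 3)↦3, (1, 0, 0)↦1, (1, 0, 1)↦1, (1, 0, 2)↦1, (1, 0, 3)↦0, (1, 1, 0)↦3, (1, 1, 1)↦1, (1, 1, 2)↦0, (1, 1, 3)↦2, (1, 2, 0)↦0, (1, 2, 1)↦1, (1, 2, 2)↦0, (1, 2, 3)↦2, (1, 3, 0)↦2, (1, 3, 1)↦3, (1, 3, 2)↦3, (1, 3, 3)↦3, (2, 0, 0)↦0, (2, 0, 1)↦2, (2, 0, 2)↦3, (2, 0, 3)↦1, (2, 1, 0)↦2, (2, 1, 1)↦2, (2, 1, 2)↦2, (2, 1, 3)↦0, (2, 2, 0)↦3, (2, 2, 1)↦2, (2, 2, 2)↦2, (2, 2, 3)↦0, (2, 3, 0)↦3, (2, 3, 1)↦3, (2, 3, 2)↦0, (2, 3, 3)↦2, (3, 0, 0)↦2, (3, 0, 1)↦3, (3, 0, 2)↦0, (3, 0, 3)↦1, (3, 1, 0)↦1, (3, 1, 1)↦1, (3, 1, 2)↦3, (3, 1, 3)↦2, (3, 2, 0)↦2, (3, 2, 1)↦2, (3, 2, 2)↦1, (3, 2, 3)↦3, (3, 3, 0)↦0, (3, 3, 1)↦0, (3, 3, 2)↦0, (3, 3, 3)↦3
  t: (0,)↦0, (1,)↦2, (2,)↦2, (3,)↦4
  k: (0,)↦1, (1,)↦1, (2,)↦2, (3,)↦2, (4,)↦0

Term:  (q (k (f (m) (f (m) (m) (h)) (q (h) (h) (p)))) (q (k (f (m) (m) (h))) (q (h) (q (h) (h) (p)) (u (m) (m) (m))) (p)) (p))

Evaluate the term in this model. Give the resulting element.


  m = 3
  m = 3
  m = 3
  h = 2
  (f (m) (m) (h)) = f(3, 3, 2) = 1
  h = 2
  h = 2
  p = 2
  (q (h) (h) (p)) = q(2, 2, 2) = 2
  (f (m) (f (m) (m) (h)) (q (h) (h) (p))) = f(3, 1, 2) = 2
  (k (f (m) (f (m) (m) (h)) (q (h) (h) (p)))) = k(2,) = 2
  m = 3
  m = 3
  h = 2
  (f (m) (m) (h)) = f(3, 3, 2) = 1
  (k (f (m) (m) (h))) = k(1,) = 1
  h = 2
  h = 2
  h = 2
  p = 2
  (q (h) (h) (p)) = q(2, 2, 2) = 2
  m = 3
  m = 3
  m = 3
  (u (m) (m) (m)) = u(3, 3, 3) = 1
  (q (h) (q (h) (h) (p)) (u (m) (m) (m))) = q(2, 2, 1) = 2
  p = 2
  (q (k (f (m) (m) (h))) (q (h) (q (h) (h) (p)) (u (m) (m) (m))) (p)) = q(1, 2, 2) = 0
  p = 2
  (q (k (f (m) (f (m) (m) (h)) (q (h) (h) (p)))) (q (k (f (m) (m) (h))) (q (h) (q (h) (h) (p)) (u (m) (m) (m))) (p)) (p)) = q(2, 0, 2) = 3

value = 3
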